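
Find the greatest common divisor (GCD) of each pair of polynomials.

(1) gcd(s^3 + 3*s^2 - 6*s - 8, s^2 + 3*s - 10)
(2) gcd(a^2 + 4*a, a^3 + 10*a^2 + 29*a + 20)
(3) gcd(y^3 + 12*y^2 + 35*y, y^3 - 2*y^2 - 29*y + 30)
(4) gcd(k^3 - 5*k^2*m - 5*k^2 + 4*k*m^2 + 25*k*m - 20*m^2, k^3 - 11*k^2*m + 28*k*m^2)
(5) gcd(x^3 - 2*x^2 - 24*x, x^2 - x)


(1) = gcd((s - 2)*(s + 1)*(s + 4), (s - 2)*(s + 5)) = s - 2
(2) = a + 4
(3) = gcd(y*(y + 5)*(y + 7), (y - 6)*(y - 1)*(y + 5)) = y + 5
(4) = gcd((k - 5)*(k - 4*m)*(k - m), k*(k - 7*m)*(k - 4*m)) = k - 4*m
(5) = x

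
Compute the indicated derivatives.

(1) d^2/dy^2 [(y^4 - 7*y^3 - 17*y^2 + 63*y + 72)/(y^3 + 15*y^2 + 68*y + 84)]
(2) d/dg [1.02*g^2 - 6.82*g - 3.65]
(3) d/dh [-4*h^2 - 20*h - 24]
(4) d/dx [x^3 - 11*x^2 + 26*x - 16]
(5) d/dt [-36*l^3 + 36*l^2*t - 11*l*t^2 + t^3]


(1) = 10*(49*y^6 + 885*y^5 + 5583*y^4 + 13603*y^3 + 3636*y^2 - 36828*y - 47520)/(y^9 + 45*y^8 + 879*y^7 + 9747*y^6 + 67332*y^5 + 299052*y^4 + 849680*y^3 + 1482768*y^2 + 1439424*y + 592704)
(2) = 2.04*g - 6.82
(3) = -8*h - 20
(4) = 3*x^2 - 22*x + 26
(5) = 36*l^2 - 22*l*t + 3*t^2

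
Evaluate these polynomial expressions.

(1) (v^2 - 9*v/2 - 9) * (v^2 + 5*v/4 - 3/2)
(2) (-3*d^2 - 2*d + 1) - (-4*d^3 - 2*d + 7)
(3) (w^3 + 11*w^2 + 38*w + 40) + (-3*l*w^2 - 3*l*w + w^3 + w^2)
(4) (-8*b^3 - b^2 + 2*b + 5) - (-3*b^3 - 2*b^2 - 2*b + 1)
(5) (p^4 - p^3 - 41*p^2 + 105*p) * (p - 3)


(1) = v^4 - 13*v^3/4 - 129*v^2/8 - 9*v/2 + 27/2
(2) = 4*d^3 - 3*d^2 - 6
(3) = -3*l*w^2 - 3*l*w + 2*w^3 + 12*w^2 + 38*w + 40
(4) = -5*b^3 + b^2 + 4*b + 4
(5) = p^5 - 4*p^4 - 38*p^3 + 228*p^2 - 315*p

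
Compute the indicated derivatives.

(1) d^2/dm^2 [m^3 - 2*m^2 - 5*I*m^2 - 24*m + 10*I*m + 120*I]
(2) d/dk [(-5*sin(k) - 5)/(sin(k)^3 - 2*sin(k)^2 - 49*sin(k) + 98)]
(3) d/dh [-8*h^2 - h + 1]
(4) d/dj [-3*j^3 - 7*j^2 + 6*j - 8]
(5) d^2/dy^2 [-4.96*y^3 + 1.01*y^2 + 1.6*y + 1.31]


(1) = 6*m - 4 - 10*I
(2) = 5*(2*sin(k)^3 + sin(k)^2 - 4*sin(k) - 147)*cos(k)/(sin(k)^3 - 2*sin(k)^2 - 49*sin(k) + 98)^2
(3) = -16*h - 1
(4) = -9*j^2 - 14*j + 6
(5) = 2.02 - 29.76*y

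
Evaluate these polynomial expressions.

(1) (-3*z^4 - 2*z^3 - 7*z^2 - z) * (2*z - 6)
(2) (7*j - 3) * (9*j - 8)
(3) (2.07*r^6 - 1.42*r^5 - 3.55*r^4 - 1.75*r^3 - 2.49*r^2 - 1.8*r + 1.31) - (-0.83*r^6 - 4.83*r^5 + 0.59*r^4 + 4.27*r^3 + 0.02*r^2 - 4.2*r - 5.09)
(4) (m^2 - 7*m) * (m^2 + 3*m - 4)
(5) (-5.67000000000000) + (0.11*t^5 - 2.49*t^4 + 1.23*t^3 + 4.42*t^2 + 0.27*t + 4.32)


(1) = -6*z^5 + 14*z^4 - 2*z^3 + 40*z^2 + 6*z
(2) = 63*j^2 - 83*j + 24
(3) = 2.9*r^6 + 3.41*r^5 - 4.14*r^4 - 6.02*r^3 - 2.51*r^2 + 2.4*r + 6.4
(4) = m^4 - 4*m^3 - 25*m^2 + 28*m
(5) = 0.11*t^5 - 2.49*t^4 + 1.23*t^3 + 4.42*t^2 + 0.27*t - 1.35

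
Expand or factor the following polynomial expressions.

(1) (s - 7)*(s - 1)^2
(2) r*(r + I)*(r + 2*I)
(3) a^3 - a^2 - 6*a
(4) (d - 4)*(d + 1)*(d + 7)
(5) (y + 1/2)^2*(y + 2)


(1) = s^3 - 9*s^2 + 15*s - 7
(2) = r^3 + 3*I*r^2 - 2*r
(3) = a*(a - 3)*(a + 2)
(4) = d^3 + 4*d^2 - 25*d - 28
(5) = y^3 + 3*y^2 + 9*y/4 + 1/2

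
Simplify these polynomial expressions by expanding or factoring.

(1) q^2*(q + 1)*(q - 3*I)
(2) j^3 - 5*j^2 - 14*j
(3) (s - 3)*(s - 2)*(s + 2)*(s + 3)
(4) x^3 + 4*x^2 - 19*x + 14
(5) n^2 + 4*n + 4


(1) = q^4 + q^3 - 3*I*q^3 - 3*I*q^2
(2) = j*(j - 7)*(j + 2)
(3) = s^4 - 13*s^2 + 36
(4) = (x - 2)*(x - 1)*(x + 7)
(5) = (n + 2)^2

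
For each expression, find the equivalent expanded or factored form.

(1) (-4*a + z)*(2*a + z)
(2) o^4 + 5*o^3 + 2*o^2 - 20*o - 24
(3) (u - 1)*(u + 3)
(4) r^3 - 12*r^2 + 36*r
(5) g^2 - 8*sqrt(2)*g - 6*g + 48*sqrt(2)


(1) = -8*a^2 - 2*a*z + z^2
(2) = (o - 2)*(o + 2)^2*(o + 3)
(3) = u^2 + 2*u - 3
(4) = r*(r - 6)^2
(5) = (g - 6)*(g - 8*sqrt(2))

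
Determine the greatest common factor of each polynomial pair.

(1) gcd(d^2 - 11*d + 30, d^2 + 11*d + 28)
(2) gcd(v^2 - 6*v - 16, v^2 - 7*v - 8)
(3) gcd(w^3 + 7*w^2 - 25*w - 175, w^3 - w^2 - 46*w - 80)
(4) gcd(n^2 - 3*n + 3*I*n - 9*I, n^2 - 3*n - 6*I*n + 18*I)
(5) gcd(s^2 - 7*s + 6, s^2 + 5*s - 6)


(1) = gcd((d - 6)*(d - 5), (d + 4)*(d + 7)) = 1
(2) = gcd((v - 8)*(v + 2), (v - 8)*(v + 1)) = v - 8
(3) = w + 5
(4) = gcd((n - 3)*(n + 3*I), (n - 3)*(n - 6*I)) = n - 3
(5) = s - 1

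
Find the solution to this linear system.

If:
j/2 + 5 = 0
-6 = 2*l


Then:
j = -10
l = -3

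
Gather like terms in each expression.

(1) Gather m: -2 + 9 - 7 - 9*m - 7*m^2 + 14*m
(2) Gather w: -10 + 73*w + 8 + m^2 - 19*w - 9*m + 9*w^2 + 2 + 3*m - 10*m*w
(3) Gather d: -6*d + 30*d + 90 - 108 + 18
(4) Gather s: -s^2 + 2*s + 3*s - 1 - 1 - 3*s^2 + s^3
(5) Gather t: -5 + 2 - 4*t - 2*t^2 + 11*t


(1) = -7*m^2 + 5*m
(2) = m^2 - 6*m + 9*w^2 + w*(54 - 10*m)
(3) = 24*d
(4) = s^3 - 4*s^2 + 5*s - 2
(5) = -2*t^2 + 7*t - 3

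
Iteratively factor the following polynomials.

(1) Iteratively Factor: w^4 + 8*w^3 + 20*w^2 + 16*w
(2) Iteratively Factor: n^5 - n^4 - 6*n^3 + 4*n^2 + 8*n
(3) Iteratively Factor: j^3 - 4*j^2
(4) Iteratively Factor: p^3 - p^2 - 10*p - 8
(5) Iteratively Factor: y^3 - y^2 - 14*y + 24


(1) = (w + 4)*(w^3 + 4*w^2 + 4*w) = (w + 2)*(w + 4)*(w^2 + 2*w) = (w + 2)^2*(w + 4)*(w)
(2) = (n - 2)*(n^4 + n^3 - 4*n^2 - 4*n) = (n - 2)*(n + 2)*(n^3 - n^2 - 2*n) = (n - 2)*(n + 1)*(n + 2)*(n^2 - 2*n) = n*(n - 2)*(n + 1)*(n + 2)*(n - 2)
(3) = (j)*(j^2 - 4*j) = j*(j - 4)*(j)
(4) = (p + 1)*(p^2 - 2*p - 8) = (p + 1)*(p + 2)*(p - 4)
(5) = (y - 3)*(y^2 + 2*y - 8) = (y - 3)*(y + 4)*(y - 2)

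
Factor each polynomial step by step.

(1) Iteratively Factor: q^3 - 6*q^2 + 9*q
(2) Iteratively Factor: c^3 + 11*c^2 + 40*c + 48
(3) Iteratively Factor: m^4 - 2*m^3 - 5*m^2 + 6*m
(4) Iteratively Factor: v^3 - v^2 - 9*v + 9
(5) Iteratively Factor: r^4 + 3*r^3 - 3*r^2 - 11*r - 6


(1) = (q - 3)*(q^2 - 3*q) = q*(q - 3)*(q - 3)
(2) = (c + 4)*(c^2 + 7*c + 12) = (c + 3)*(c + 4)*(c + 4)
(3) = (m - 1)*(m^3 - m^2 - 6*m) = (m - 3)*(m - 1)*(m^2 + 2*m) = (m - 3)*(m - 1)*(m + 2)*(m)
(4) = (v - 3)*(v^2 + 2*v - 3) = (v - 3)*(v + 3)*(v - 1)
(5) = (r + 3)*(r^3 - 3*r - 2) = (r + 1)*(r + 3)*(r^2 - r - 2) = (r - 2)*(r + 1)*(r + 3)*(r + 1)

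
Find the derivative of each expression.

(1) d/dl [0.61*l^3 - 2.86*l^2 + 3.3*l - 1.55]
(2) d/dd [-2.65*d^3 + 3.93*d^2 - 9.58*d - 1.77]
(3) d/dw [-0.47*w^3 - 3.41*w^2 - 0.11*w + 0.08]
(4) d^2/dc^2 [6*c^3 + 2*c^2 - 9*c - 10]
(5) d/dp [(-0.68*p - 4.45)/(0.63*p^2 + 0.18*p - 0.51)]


(1) = 1.83*l^2 - 5.72*l + 3.3
(2) = -7.95*d^2 + 7.86*d - 9.58
(3) = -1.41*w^2 - 6.82*w - 0.11
(4) = 36*c + 4
(5) = (0.4284*p^2 + 5.607*p + 1.1478)/(0.3969*p^4 + 0.2268*p^3 - 0.6102*p^2 - 0.1836*p + 0.2601)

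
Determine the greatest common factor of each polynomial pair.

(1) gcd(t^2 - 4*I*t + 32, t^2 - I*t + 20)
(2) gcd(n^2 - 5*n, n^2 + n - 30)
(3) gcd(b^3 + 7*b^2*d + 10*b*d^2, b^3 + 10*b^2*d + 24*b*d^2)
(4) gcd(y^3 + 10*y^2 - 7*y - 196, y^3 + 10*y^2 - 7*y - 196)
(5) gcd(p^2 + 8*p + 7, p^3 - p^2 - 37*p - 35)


(1) = gcd((t - 8*I)*(t + 4*I), (t - 5*I)*(t + 4*I)) = t + 4*I
(2) = n - 5
(3) = b
(4) = y^3 + 10*y^2 - 7*y - 196
(5) = gcd((p + 1)*(p + 7), (p - 7)*(p + 1)*(p + 5)) = p + 1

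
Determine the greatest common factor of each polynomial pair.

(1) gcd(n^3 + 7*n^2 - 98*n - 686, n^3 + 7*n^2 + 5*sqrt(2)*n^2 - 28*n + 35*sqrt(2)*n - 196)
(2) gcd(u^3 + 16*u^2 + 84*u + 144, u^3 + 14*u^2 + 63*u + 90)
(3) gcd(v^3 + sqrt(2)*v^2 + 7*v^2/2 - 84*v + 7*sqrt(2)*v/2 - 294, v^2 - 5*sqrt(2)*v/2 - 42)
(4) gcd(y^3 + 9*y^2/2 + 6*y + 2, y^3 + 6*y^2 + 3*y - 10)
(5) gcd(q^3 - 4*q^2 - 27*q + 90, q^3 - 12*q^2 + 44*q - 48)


(1) = gcd((n + 7)*(n - 7*sqrt(2))*(n + 7*sqrt(2)), (n + 7)*(n - 2*sqrt(2))*(n + 7*sqrt(2))) = n^2 + n*(7 + 7*sqrt(2)) + 49*sqrt(2)
(2) = u + 6
(3) = gcd((v + 7/2)*(v - 6*sqrt(2))*(v + 7*sqrt(2)), (v - 6*sqrt(2))*(v + 7*sqrt(2)/2)) = v - 6*sqrt(2)
(4) = gcd((y + 1/2)*(y + 2)^2, (y - 1)*(y + 2)*(y + 5)) = y + 2
(5) = gcd((q - 6)*(q - 3)*(q + 5), (q - 6)*(q - 4)*(q - 2)) = q - 6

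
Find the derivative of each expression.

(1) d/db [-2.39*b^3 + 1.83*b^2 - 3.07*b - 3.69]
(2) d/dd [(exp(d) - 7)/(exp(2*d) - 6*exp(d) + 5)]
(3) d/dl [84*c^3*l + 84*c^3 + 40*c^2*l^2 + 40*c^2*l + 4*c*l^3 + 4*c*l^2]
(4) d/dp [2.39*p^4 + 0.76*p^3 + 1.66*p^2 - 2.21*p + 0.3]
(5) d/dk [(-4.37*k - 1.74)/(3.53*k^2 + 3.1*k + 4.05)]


(1) = -7.17*b^2 + 3.66*b - 3.07
(2) = (-2*(exp(d) - 7)*(exp(d) - 3) + exp(2*d) - 6*exp(d) + 5)*exp(d)/(exp(2*d) - 6*exp(d) + 5)^2
(3) = 4*c*(21*c^2 + 20*c*l + 10*c + 3*l^2 + 2*l)
(4) = 9.56*p^3 + 2.28*p^2 + 3.32*p - 2.21
(5) = (15.4261*k^2 + 12.2844*k - 12.3045)/(12.4609*k^4 + 21.886*k^3 + 38.203*k^2 + 25.11*k + 16.4025)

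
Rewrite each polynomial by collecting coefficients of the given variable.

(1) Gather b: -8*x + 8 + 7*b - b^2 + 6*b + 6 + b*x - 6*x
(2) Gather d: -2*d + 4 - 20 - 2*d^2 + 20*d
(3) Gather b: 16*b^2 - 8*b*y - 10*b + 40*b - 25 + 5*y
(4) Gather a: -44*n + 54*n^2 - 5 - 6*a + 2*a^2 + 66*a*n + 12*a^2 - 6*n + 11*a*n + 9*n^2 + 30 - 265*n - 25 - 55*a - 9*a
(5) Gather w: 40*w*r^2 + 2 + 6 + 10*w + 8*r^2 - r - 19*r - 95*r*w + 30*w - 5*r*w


(1) = -b^2 + b*(x + 13) - 14*x + 14
(2) = -2*d^2 + 18*d - 16
(3) = 16*b^2 + b*(30 - 8*y) + 5*y - 25
(4) = 14*a^2 + a*(77*n - 70) + 63*n^2 - 315*n
(5) = 8*r^2 - 20*r + w*(40*r^2 - 100*r + 40) + 8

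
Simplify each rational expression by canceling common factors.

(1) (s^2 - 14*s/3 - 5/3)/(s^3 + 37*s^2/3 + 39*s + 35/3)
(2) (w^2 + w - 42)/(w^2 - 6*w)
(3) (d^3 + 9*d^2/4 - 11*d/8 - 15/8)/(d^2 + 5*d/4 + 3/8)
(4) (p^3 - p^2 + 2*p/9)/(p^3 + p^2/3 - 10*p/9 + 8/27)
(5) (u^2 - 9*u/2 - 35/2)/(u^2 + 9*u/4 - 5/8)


(1) = (s - 5)/(s^2 + 12*s + 35)
(2) = (w + 7)/w
(3) = (2*d^2 + 3*d - 5)/(2*d + 1)
(4) = 3*p/(3*p + 4)
(5) = (4*u - 28)/(4*u - 1)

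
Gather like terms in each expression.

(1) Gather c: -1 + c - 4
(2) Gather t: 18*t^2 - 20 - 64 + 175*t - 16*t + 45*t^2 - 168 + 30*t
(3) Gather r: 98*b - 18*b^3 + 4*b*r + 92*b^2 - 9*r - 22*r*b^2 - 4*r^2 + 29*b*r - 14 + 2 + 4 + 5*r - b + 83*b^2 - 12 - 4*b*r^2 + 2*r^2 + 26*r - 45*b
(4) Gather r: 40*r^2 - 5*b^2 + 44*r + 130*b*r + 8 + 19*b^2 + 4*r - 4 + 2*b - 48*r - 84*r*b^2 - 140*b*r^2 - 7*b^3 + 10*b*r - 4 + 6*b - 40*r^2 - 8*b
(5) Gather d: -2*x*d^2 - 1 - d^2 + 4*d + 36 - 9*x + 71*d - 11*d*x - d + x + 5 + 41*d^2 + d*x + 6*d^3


(1) = c - 5
(2) = 63*t^2 + 189*t - 252
(3) = -18*b^3 + 175*b^2 + 52*b + r^2*(-4*b - 2) + r*(-22*b^2 + 33*b + 22) - 20
(4) = -7*b^3 + 14*b^2 - 140*b*r^2 + r*(-84*b^2 + 140*b)
(5) = 6*d^3 + d^2*(40 - 2*x) + d*(74 - 10*x) - 8*x + 40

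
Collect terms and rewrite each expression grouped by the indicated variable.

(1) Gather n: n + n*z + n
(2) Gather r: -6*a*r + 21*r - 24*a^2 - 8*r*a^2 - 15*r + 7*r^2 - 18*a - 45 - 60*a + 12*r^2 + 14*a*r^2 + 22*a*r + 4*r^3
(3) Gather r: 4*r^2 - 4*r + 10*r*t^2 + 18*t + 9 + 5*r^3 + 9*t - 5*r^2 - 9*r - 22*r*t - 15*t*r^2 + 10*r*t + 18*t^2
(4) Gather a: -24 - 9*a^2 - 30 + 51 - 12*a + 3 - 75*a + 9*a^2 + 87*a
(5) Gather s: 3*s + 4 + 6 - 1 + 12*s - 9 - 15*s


(1) = n*(z + 2)
(2) = -24*a^2 - 78*a + 4*r^3 + r^2*(14*a + 19) + r*(-8*a^2 + 16*a + 6) - 45
(3) = 5*r^3 + r^2*(-15*t - 1) + r*(10*t^2 - 12*t - 13) + 18*t^2 + 27*t + 9
(4) = 0
(5) = 0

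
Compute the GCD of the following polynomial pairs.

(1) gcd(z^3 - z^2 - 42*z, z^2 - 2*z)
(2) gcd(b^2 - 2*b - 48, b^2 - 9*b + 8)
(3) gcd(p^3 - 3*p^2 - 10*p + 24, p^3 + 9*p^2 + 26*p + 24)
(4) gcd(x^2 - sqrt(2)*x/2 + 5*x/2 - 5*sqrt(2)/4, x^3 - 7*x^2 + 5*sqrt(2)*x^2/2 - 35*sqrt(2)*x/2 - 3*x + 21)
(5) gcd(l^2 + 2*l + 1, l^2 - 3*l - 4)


(1) = z
(2) = b - 8
(3) = p + 3
(4) = gcd((x + 5/2)*(x - sqrt(2)/2), (x - 7)*(x - sqrt(2)/2)*(x + 3*sqrt(2))) = x - sqrt(2)/2
(5) = gcd((l + 1)^2, (l - 4)*(l + 1)) = l + 1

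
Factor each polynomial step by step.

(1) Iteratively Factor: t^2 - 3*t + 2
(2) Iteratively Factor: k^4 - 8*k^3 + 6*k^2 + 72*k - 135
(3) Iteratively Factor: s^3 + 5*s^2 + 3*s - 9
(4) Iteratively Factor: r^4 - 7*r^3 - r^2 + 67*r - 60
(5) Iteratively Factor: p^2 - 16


(1) = (t - 2)*(t - 1)
(2) = (k - 5)*(k^3 - 3*k^2 - 9*k + 27) = (k - 5)*(k - 3)*(k^2 - 9) = (k - 5)*(k - 3)*(k + 3)*(k - 3)
(3) = (s - 1)*(s^2 + 6*s + 9) = (s - 1)*(s + 3)*(s + 3)
(4) = (r - 4)*(r^3 - 3*r^2 - 13*r + 15) = (r - 5)*(r - 4)*(r^2 + 2*r - 3) = (r - 5)*(r - 4)*(r + 3)*(r - 1)
(5) = (p + 4)*(p - 4)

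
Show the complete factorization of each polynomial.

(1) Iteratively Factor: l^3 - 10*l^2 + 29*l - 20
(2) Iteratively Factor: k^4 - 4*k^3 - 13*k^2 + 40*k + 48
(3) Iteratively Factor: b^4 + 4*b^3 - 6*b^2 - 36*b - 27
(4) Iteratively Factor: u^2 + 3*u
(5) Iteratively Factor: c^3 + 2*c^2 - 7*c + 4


(1) = (l - 1)*(l^2 - 9*l + 20) = (l - 4)*(l - 1)*(l - 5)
(2) = (k - 4)*(k^3 - 13*k - 12) = (k - 4)^2*(k^2 + 4*k + 3) = (k - 4)^2*(k + 1)*(k + 3)
(3) = (b + 3)*(b^3 + b^2 - 9*b - 9) = (b + 3)^2*(b^2 - 2*b - 3) = (b + 1)*(b + 3)^2*(b - 3)
(4) = (u + 3)*(u)
(5) = (c - 1)*(c^2 + 3*c - 4) = (c - 1)*(c + 4)*(c - 1)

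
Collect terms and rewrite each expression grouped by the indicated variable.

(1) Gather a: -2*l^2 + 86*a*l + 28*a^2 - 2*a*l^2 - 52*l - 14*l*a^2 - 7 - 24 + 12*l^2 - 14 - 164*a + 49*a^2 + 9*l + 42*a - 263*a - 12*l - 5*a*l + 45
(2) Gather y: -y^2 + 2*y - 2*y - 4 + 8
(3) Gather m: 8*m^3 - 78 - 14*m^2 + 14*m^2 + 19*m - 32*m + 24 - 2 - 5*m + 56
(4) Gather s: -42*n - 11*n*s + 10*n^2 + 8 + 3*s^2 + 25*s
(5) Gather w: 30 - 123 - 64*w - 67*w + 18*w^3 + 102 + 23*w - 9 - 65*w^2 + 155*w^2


(1) = a^2*(77 - 14*l) + a*(-2*l^2 + 81*l - 385) + 10*l^2 - 55*l
(2) = 4 - y^2
(3) = 8*m^3 - 18*m
(4) = 10*n^2 - 42*n + 3*s^2 + s*(25 - 11*n) + 8
(5) = 18*w^3 + 90*w^2 - 108*w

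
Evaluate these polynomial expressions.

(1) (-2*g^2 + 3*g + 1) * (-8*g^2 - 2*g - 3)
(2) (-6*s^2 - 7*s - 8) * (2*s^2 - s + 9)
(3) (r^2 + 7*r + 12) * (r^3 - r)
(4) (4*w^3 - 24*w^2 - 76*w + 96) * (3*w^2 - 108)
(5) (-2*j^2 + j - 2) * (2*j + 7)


(1) = 16*g^4 - 20*g^3 - 8*g^2 - 11*g - 3
(2) = -12*s^4 - 8*s^3 - 63*s^2 - 55*s - 72
(3) = r^5 + 7*r^4 + 11*r^3 - 7*r^2 - 12*r
(4) = 12*w^5 - 72*w^4 - 660*w^3 + 2880*w^2 + 8208*w - 10368
(5) = -4*j^3 - 12*j^2 + 3*j - 14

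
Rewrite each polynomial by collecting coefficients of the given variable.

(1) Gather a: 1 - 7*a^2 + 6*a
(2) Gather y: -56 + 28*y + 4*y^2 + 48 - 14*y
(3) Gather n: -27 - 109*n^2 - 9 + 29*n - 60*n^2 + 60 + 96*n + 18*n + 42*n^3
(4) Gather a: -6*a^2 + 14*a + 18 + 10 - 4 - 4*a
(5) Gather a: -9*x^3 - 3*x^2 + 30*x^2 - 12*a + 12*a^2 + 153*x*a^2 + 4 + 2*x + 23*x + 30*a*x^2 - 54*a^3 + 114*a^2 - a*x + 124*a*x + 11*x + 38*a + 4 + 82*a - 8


(1) = -7*a^2 + 6*a + 1
(2) = 4*y^2 + 14*y - 8
(3) = 42*n^3 - 169*n^2 + 143*n + 24
(4) = -6*a^2 + 10*a + 24
(5) = -54*a^3 + a^2*(153*x + 126) + a*(30*x^2 + 123*x + 108) - 9*x^3 + 27*x^2 + 36*x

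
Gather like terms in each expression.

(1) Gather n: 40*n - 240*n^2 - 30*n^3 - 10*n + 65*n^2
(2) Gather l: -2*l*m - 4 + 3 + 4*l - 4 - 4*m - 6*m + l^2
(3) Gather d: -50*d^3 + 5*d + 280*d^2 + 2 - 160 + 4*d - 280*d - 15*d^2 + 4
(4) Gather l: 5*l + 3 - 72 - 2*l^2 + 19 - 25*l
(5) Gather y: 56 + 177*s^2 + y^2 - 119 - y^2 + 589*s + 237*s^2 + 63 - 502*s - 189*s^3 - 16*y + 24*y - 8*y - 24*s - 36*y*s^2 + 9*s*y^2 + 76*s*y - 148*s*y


(1) = -30*n^3 - 175*n^2 + 30*n
(2) = l^2 + l*(4 - 2*m) - 10*m - 5
(3) = -50*d^3 + 265*d^2 - 271*d - 154
(4) = -2*l^2 - 20*l - 50
(5) = -189*s^3 + 414*s^2 + 9*s*y^2 + 63*s + y*(-36*s^2 - 72*s)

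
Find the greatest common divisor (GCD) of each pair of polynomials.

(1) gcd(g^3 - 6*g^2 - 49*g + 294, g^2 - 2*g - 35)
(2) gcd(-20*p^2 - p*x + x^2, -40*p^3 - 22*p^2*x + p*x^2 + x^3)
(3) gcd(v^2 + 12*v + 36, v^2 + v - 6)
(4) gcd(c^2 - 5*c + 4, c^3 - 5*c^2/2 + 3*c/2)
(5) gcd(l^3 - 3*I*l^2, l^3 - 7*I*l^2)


(1) = g - 7
(2) = -20*p^2 - p*x + x^2
(3) = 1
(4) = gcd((c - 4)*(c - 1), c*(c - 3/2)*(c - 1)) = c - 1
(5) = gcd(l^2*(l - 3*I), l^2*(l - 7*I)) = l^2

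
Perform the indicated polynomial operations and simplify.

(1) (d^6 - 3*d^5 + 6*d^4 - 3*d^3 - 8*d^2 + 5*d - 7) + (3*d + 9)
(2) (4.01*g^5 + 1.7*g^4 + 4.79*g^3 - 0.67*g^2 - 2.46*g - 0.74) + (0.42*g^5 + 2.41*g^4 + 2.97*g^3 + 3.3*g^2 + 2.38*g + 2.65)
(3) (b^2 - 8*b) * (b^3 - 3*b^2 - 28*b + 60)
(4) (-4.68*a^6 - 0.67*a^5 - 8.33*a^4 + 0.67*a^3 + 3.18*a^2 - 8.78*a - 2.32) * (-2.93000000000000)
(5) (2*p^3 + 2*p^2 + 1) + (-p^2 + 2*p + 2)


(1) = d^6 - 3*d^5 + 6*d^4 - 3*d^3 - 8*d^2 + 8*d + 2
(2) = 4.43*g^5 + 4.11*g^4 + 7.76*g^3 + 2.63*g^2 - 0.08*g + 1.91
(3) = b^5 - 11*b^4 - 4*b^3 + 284*b^2 - 480*b
(4) = 13.7124*a^6 + 1.9631*a^5 + 24.4069*a^4 - 1.9631*a^3 - 9.3174*a^2 + 25.7254*a + 6.7976
(5) = 2*p^3 + p^2 + 2*p + 3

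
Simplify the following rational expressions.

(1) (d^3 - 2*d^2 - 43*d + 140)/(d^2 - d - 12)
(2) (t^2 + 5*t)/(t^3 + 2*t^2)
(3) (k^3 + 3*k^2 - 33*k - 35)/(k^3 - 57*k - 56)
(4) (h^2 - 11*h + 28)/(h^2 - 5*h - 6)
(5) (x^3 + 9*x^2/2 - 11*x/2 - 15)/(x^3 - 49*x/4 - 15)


(1) = (d^2 + 2*d - 35)/(d + 3)
(2) = (t + 5)/(t^2 + 2*t)
(3) = (k - 5)/(k - 8)
(4) = (h^2 - 11*h + 28)/(h^2 - 5*h - 6)
(5) = (2*x^2 + 6*x - 20)/(2*x^2 - 3*x - 20)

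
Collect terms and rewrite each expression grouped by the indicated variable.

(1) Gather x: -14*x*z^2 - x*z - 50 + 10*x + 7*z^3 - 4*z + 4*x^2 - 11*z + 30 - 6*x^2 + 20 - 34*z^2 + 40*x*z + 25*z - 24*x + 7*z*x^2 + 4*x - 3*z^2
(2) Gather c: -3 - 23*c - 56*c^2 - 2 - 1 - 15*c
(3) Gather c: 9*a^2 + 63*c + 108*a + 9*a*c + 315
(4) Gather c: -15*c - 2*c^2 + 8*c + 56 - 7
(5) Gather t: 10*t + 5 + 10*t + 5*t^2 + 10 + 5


(1) = x^2*(7*z - 2) + x*(-14*z^2 + 39*z - 10) + 7*z^3 - 37*z^2 + 10*z
(2) = -56*c^2 - 38*c - 6
(3) = 9*a^2 + 108*a + c*(9*a + 63) + 315
(4) = -2*c^2 - 7*c + 49
(5) = 5*t^2 + 20*t + 20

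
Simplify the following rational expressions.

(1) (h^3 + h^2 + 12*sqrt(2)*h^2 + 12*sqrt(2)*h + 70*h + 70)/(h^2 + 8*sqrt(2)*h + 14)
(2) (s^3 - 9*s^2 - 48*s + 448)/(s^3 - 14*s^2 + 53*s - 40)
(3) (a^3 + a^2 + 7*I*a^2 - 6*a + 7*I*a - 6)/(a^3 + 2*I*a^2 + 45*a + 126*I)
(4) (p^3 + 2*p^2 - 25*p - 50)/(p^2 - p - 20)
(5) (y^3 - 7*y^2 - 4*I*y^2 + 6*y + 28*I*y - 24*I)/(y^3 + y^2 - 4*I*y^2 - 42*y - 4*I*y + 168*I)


(1) = (h^2 + h*(1 + 5*sqrt(2)) + 5*sqrt(2))/(h + sqrt(2))
(2) = (s^2 - s - 56)/(s^2 - 6*s + 5)
(3) = (a^2 + a*(1 + I) + I)/(a^2 - 4*I*a + 21)
(4) = (p^2 + 7*p + 10)/(p + 4)
(5) = (y - 1)/(y + 7)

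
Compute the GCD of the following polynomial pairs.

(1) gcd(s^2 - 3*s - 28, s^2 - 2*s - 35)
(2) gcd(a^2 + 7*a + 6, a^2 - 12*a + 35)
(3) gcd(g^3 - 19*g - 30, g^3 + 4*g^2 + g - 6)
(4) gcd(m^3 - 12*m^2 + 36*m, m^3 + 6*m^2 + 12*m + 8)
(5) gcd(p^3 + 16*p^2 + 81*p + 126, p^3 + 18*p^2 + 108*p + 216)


(1) = s - 7
(2) = gcd((a + 1)*(a + 6), (a - 7)*(a - 5)) = 1
(3) = g^2 + 5*g + 6
(4) = gcd(m*(m - 6)^2, (m + 2)^3) = 1
(5) = gcd((p + 3)*(p + 6)*(p + 7), (p + 6)^3) = p + 6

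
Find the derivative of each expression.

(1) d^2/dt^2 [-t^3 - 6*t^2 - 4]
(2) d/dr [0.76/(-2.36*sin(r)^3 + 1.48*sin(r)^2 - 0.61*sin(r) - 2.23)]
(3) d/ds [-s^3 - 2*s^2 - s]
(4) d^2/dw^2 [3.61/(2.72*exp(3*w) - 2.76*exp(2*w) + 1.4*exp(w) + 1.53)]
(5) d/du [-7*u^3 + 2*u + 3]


(1) = -6*t - 12
(2) = (5.3808*sin(r)^2 - 2.2496*sin(r) + 0.4636)*cos(r)/(2.36*sin(r)^3 - 1.48*sin(r)^2 + 0.61*sin(r) + 2.23)^2
(3) = -3*s^2 - 4*s - 1
(4) = ((-88.3728*exp(2*w) + 39.8544*exp(w) - 5.054)*(2.72*exp(3*w) - 2.76*exp(2*w) + 1.4*exp(w) + 1.53) + 3.61*(8.16*exp(2*w) - 5.52*exp(w) + 1.4)*(16.32*exp(2*w) - 11.04*exp(w) + 2.8)*exp(w))*exp(w)/(2.72*exp(3*w) - 2.76*exp(2*w) + 1.4*exp(w) + 1.53)^3
(5) = 2 - 21*u^2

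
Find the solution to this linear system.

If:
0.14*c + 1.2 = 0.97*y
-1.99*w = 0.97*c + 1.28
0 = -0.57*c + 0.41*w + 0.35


Then:
c = 0.11
w = -0.70
y = 1.25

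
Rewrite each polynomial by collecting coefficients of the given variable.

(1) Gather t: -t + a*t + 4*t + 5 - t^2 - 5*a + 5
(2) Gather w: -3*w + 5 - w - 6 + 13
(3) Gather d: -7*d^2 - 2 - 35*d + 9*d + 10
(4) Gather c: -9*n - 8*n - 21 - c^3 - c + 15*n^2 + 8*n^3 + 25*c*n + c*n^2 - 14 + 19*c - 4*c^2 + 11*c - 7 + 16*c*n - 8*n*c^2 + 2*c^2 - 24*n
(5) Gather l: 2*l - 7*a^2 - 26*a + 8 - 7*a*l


(1) = -5*a - t^2 + t*(a + 3) + 10
(2) = 12 - 4*w
(3) = -7*d^2 - 26*d + 8
(4) = -c^3 + c^2*(-8*n - 2) + c*(n^2 + 41*n + 29) + 8*n^3 + 15*n^2 - 41*n - 42
(5) = -7*a^2 - 26*a + l*(2 - 7*a) + 8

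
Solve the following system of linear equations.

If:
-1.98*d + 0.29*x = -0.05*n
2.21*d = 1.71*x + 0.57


Then:
d = 0.773755656108597*x + 0.257918552036199
n = 24.8407239819005*x + 10.2135746606335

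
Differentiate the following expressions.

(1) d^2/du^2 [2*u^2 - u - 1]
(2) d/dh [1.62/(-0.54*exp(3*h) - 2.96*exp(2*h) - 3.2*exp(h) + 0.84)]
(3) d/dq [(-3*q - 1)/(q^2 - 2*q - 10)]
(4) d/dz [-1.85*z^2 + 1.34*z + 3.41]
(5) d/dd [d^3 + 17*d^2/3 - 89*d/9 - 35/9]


(1) = 4
(2) = (2.6244*exp(2*h) + 9.5904*exp(h) + 5.184)*exp(h)/(0.54*exp(3*h) + 2.96*exp(2*h) + 3.2*exp(h) - 0.84)^2
(3) = (3*q^2 + 2*q + 28)/(q^4 - 4*q^3 - 16*q^2 + 40*q + 100)
(4) = 1.34 - 3.7*z
(5) = 3*d^2 + 34*d/3 - 89/9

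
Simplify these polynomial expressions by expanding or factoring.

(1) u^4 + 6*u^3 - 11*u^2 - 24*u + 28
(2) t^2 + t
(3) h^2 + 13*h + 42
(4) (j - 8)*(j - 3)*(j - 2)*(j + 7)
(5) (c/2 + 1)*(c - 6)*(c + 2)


(1) = (u - 2)*(u - 1)*(u + 2)*(u + 7)
(2) = t*(t + 1)
(3) = (h + 6)*(h + 7)
(4) = j^4 - 6*j^3 - 45*j^2 + 274*j - 336
(5) = c^3/2 - c^2 - 10*c - 12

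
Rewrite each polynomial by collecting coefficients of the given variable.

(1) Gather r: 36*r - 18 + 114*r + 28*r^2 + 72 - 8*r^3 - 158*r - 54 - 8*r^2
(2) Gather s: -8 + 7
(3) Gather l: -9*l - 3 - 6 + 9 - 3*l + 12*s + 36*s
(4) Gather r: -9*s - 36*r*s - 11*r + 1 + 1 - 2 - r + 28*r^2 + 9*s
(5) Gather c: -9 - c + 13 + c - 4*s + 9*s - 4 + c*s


(1) = -8*r^3 + 20*r^2 - 8*r
(2) = -1
(3) = -12*l + 48*s
(4) = 28*r^2 + r*(-36*s - 12)
(5) = c*s + 5*s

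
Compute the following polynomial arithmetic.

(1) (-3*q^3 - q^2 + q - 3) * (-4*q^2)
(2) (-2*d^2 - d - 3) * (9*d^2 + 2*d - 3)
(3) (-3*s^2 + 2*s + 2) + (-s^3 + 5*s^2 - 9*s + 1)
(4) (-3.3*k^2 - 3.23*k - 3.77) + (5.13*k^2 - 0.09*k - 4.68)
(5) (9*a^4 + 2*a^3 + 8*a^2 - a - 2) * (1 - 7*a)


(1) = 12*q^5 + 4*q^4 - 4*q^3 + 12*q^2
(2) = -18*d^4 - 13*d^3 - 23*d^2 - 3*d + 9
(3) = -s^3 + 2*s^2 - 7*s + 3
(4) = 1.83*k^2 - 3.32*k - 8.45
(5) = -63*a^5 - 5*a^4 - 54*a^3 + 15*a^2 + 13*a - 2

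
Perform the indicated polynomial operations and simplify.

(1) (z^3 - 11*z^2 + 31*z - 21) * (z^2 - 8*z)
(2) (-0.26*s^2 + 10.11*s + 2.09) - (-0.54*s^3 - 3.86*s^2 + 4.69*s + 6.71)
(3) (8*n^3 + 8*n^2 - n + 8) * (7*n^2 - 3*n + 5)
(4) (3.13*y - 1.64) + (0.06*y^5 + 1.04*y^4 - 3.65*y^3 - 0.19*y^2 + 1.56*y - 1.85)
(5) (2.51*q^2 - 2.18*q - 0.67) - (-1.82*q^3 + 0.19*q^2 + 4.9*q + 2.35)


(1) = z^5 - 19*z^4 + 119*z^3 - 269*z^2 + 168*z
(2) = 0.54*s^3 + 3.6*s^2 + 5.42*s - 4.62
(3) = 56*n^5 + 32*n^4 + 9*n^3 + 99*n^2 - 29*n + 40
(4) = 0.06*y^5 + 1.04*y^4 - 3.65*y^3 - 0.19*y^2 + 4.69*y - 3.49
(5) = 1.82*q^3 + 2.32*q^2 - 7.08*q - 3.02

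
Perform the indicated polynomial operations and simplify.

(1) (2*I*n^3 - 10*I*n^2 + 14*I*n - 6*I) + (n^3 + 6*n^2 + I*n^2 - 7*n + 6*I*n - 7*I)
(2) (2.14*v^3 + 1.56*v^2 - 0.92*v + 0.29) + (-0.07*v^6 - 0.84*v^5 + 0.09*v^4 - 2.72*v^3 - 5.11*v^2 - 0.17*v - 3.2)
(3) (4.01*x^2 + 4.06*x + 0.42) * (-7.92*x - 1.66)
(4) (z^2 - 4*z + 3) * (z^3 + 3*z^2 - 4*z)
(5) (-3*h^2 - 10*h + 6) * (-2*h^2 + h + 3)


(1) = n^3 + 2*I*n^3 + 6*n^2 - 9*I*n^2 - 7*n + 20*I*n - 13*I
(2) = -0.07*v^6 - 0.84*v^5 + 0.09*v^4 - 0.58*v^3 - 3.55*v^2 - 1.09*v - 2.91
(3) = -31.7592*x^3 - 38.8118*x^2 - 10.066*x - 0.6972
(4) = z^5 - z^4 - 13*z^3 + 25*z^2 - 12*z
(5) = 6*h^4 + 17*h^3 - 31*h^2 - 24*h + 18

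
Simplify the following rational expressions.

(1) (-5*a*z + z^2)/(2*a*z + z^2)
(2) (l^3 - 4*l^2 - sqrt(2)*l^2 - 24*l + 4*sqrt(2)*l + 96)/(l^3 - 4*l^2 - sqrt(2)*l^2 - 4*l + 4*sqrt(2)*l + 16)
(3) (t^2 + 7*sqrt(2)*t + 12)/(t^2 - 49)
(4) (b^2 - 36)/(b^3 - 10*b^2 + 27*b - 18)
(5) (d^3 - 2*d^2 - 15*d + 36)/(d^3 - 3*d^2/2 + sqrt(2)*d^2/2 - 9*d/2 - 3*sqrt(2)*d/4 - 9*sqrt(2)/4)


(1) = (-5*a + z)/(2*a + z)
(2) = (l^2 - sqrt(2)*l - 24)/(l^2 - sqrt(2)*l - 4)
(3) = (t^2 + 7*sqrt(2)*t + 12)/(t^2 - 49)
(4) = (b + 6)/(b^2 - 4*b + 3)
(5) = (4*d^2 + 4*d - 48)/(4*d^2 + d*(2*sqrt(2) + 6) + 3*sqrt(2))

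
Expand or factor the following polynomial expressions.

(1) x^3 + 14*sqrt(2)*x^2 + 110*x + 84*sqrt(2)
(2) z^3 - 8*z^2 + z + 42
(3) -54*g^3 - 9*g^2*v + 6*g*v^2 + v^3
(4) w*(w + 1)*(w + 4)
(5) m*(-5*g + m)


(1) = (x + sqrt(2))*(x + 6*sqrt(2))*(x + 7*sqrt(2))
(2) = (z - 7)*(z - 3)*(z + 2)
(3) = (-3*g + v)*(3*g + v)*(6*g + v)
(4) = w^3 + 5*w^2 + 4*w
(5) = -5*g*m + m^2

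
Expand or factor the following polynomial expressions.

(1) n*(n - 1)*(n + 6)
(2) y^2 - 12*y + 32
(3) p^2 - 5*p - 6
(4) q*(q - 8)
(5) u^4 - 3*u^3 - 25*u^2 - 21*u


(1) = n^3 + 5*n^2 - 6*n
(2) = (y - 8)*(y - 4)
(3) = (p - 6)*(p + 1)
(4) = q^2 - 8*q
(5) = u*(u - 7)*(u + 1)*(u + 3)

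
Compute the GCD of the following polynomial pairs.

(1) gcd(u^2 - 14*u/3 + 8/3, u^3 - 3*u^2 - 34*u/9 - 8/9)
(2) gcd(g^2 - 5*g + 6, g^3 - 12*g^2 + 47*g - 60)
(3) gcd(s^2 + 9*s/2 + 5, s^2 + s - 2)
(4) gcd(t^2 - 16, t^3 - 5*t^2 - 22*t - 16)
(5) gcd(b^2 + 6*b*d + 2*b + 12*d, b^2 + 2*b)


(1) = gcd((u - 4)*(u - 2/3), (u - 4)*(u + 1/3)*(u + 2/3)) = u - 4
(2) = g - 3
(3) = s + 2
(4) = gcd((t - 4)*(t + 4), (t - 8)*(t + 1)*(t + 2)) = 1
(5) = b + 2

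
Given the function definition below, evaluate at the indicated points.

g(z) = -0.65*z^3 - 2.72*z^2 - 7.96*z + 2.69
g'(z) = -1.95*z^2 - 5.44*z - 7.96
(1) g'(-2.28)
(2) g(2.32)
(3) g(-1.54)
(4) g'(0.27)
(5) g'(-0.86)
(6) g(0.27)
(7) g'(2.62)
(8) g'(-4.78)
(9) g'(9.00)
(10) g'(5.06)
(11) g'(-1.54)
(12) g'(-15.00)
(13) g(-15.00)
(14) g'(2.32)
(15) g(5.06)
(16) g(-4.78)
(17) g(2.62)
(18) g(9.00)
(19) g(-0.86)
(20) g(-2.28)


(1) = -5.69
(2) = -38.53
(3) = 10.87
(4) = -9.57
(5) = -4.72
(6) = 0.33
(7) = -35.60
(8) = -26.51
(9) = -214.87
(10) = -85.41
(11) = -4.21
(12) = -365.11
(13) = 1703.84
(14) = -31.08
(15) = -191.44
(16) = 49.58
(17) = -48.53
(18) = -763.12
(19) = 7.94
(20) = 14.40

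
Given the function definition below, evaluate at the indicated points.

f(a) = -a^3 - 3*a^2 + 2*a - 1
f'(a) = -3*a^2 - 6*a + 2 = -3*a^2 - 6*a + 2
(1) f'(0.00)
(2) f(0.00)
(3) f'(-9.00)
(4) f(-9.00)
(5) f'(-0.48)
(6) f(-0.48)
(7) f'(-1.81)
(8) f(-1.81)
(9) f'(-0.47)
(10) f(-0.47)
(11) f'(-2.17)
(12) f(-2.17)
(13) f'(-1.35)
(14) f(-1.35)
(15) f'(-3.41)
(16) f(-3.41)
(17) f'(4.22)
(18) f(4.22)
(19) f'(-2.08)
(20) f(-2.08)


(1) = 2.00
(2) = -1.00
(3) = -187.00
(4) = 467.00
(5) = 4.19
(6) = -2.54
(7) = 3.03
(8) = -8.52
(9) = 4.16
(10) = -2.50
(11) = 0.89
(12) = -9.25
(13) = 4.63
(14) = -6.71
(15) = -12.42
(16) = -3.05
(17) = -76.75
(18) = -121.14
(19) = 1.50
(20) = -9.14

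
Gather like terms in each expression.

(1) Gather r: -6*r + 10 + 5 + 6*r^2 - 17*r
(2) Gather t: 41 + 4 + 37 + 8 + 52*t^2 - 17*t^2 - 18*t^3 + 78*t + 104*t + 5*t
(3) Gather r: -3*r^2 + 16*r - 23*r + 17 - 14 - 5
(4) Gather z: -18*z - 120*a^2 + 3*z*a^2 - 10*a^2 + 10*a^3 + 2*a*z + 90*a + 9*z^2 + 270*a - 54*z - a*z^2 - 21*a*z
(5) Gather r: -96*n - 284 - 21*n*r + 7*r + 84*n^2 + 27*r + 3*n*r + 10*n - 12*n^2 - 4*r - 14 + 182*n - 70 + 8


(1) = 6*r^2 - 23*r + 15
(2) = -18*t^3 + 35*t^2 + 187*t + 90
(3) = -3*r^2 - 7*r - 2
(4) = 10*a^3 - 130*a^2 + 360*a + z^2*(9 - a) + z*(3*a^2 - 19*a - 72)
(5) = 72*n^2 + 96*n + r*(30 - 18*n) - 360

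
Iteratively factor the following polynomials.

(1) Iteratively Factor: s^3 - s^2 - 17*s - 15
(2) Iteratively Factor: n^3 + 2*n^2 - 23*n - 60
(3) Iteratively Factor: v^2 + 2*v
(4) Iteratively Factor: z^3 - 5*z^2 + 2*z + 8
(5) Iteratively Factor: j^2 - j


(1) = (s + 1)*(s^2 - 2*s - 15) = (s + 1)*(s + 3)*(s - 5)
(2) = (n + 3)*(n^2 - n - 20) = (n + 3)*(n + 4)*(n - 5)
(3) = (v + 2)*(v)
(4) = (z - 2)*(z^2 - 3*z - 4) = (z - 4)*(z - 2)*(z + 1)
(5) = (j - 1)*(j)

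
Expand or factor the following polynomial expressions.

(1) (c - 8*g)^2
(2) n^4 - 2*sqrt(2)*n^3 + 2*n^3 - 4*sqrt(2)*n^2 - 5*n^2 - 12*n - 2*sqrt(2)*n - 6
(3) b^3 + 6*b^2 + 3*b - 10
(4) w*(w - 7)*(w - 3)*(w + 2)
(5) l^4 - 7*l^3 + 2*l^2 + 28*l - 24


(1) = c^2 - 16*c*g + 64*g^2
(2) = (n + 1)^2*(n - 3*sqrt(2))*(n + sqrt(2))
(3) = (b - 1)*(b + 2)*(b + 5)
(4) = w^4 - 8*w^3 + w^2 + 42*w
(5) = (l - 6)*(l - 2)*(l - 1)*(l + 2)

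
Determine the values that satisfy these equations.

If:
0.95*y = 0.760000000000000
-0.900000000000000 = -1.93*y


Then:
No Solution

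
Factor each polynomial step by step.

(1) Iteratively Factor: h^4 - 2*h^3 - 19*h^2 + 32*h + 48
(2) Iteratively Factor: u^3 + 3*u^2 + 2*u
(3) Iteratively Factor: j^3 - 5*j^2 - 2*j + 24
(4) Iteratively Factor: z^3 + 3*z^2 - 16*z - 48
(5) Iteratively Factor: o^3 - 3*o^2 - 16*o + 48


(1) = (h + 4)*(h^3 - 6*h^2 + 5*h + 12) = (h - 3)*(h + 4)*(h^2 - 3*h - 4) = (h - 4)*(h - 3)*(h + 4)*(h + 1)
(2) = (u)*(u^2 + 3*u + 2) = u*(u + 1)*(u + 2)
(3) = (j - 4)*(j^2 - j - 6) = (j - 4)*(j + 2)*(j - 3)
(4) = (z - 4)*(z^2 + 7*z + 12) = (z - 4)*(z + 4)*(z + 3)
(5) = (o + 4)*(o^2 - 7*o + 12) = (o - 3)*(o + 4)*(o - 4)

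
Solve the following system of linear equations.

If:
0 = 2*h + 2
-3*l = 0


Then:
h = -1
l = 0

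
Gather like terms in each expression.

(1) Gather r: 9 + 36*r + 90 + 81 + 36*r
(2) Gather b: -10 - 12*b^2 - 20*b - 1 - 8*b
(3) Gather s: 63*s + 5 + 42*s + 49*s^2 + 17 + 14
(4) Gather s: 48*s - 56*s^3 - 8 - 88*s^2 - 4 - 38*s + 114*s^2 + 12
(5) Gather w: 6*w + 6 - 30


(1) = 72*r + 180
(2) = -12*b^2 - 28*b - 11
(3) = 49*s^2 + 105*s + 36
(4) = -56*s^3 + 26*s^2 + 10*s
(5) = 6*w - 24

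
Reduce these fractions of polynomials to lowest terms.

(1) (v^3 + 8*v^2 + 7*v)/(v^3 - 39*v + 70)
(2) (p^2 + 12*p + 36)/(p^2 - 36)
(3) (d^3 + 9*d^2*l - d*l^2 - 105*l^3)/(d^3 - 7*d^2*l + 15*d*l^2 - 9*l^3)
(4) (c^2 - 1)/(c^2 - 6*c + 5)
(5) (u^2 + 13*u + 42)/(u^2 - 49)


(1) = (v^2 + v)/(v^2 - 7*v + 10)
(2) = (p + 6)/(p - 6)
(3) = (d^2 + 12*d*l + 35*l^2)/(d^2 - 4*d*l + 3*l^2)
(4) = (c + 1)/(c - 5)
(5) = (u + 6)/(u - 7)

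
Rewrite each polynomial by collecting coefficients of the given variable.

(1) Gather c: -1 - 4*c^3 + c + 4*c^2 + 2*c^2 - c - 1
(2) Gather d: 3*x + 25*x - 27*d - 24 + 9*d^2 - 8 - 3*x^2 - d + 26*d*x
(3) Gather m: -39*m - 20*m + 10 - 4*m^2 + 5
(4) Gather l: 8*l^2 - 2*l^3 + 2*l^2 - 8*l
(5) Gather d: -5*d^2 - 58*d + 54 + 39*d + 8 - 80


(1) = -4*c^3 + 6*c^2 - 2
(2) = 9*d^2 + d*(26*x - 28) - 3*x^2 + 28*x - 32
(3) = -4*m^2 - 59*m + 15
(4) = -2*l^3 + 10*l^2 - 8*l
(5) = -5*d^2 - 19*d - 18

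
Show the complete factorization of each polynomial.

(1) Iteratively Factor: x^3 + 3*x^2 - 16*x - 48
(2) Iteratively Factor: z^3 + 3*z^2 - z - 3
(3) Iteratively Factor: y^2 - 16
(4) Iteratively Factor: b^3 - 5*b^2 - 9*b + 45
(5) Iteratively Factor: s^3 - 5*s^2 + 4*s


(1) = (x + 4)*(x^2 - x - 12) = (x - 4)*(x + 4)*(x + 3)
(2) = (z + 1)*(z^2 + 2*z - 3) = (z + 1)*(z + 3)*(z - 1)
(3) = (y + 4)*(y - 4)
(4) = (b - 5)*(b^2 - 9) = (b - 5)*(b + 3)*(b - 3)
(5) = (s - 1)*(s^2 - 4*s) = (s - 4)*(s - 1)*(s)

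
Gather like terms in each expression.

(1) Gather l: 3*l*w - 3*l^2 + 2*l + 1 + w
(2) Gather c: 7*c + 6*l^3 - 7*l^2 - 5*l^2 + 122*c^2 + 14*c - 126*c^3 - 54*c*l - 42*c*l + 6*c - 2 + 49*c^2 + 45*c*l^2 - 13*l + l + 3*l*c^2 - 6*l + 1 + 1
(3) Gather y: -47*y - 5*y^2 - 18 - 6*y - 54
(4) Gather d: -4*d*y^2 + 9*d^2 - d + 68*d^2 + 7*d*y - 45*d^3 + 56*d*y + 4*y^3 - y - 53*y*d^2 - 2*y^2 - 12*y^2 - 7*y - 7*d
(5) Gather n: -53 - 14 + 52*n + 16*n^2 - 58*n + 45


(1) = -3*l^2 + l*(3*w + 2) + w + 1
(2) = -126*c^3 + c^2*(3*l + 171) + c*(45*l^2 - 96*l + 27) + 6*l^3 - 12*l^2 - 18*l
(3) = -5*y^2 - 53*y - 72
(4) = -45*d^3 + d^2*(77 - 53*y) + d*(-4*y^2 + 63*y - 8) + 4*y^3 - 14*y^2 - 8*y
(5) = 16*n^2 - 6*n - 22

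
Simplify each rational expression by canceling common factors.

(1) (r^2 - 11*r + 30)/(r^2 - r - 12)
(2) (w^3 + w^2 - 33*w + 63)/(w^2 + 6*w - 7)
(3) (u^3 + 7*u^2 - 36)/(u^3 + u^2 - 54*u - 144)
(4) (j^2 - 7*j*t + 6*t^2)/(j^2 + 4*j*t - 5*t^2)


(1) = (r^2 - 11*r + 30)/(r^2 - r - 12)
(2) = (w^2 - 6*w + 9)/(w - 1)
(3) = (u - 2)/(u - 8)
(4) = (j - 6*t)/(j + 5*t)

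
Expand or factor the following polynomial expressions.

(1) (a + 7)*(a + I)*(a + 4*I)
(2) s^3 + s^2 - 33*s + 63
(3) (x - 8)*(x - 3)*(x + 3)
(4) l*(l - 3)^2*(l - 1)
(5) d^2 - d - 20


(1) = a^3 + 7*a^2 + 5*I*a^2 - 4*a + 35*I*a - 28
(2) = (s - 3)^2*(s + 7)
(3) = x^3 - 8*x^2 - 9*x + 72
(4) = l^4 - 7*l^3 + 15*l^2 - 9*l
(5) = (d - 5)*(d + 4)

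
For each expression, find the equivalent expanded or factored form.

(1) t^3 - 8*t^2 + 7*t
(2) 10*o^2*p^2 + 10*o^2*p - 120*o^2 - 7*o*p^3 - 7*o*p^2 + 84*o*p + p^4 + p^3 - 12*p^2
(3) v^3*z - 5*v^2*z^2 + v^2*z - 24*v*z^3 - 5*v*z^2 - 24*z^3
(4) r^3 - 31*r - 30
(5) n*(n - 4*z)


(1) = t*(t - 7)*(t - 1)
(2) = (-5*o + p)*(-2*o + p)*(p - 3)*(p + 4)
(3) = (v - 8*z)*(v + 3*z)*(v*z + z)
(4) = (r - 6)*(r + 1)*(r + 5)
(5) = n^2 - 4*n*z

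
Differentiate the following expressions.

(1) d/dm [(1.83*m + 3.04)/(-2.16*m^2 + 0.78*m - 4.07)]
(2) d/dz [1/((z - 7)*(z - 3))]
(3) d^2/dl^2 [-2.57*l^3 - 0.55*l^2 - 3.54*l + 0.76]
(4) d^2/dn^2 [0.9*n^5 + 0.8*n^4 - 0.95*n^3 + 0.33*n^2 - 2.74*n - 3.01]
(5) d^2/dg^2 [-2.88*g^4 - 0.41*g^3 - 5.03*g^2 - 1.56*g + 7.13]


(1) = (3.9528*m^2 + 13.1328*m - 9.8193)/(4.6656*m^4 - 3.3696*m^3 + 18.1908*m^2 - 6.3492*m + 16.5649)
(2) = 2*(5 - z)/(z^4 - 20*z^3 + 142*z^2 - 420*z + 441)
(3) = -15.42*l - 1.1
(4) = 18.0*n^3 + 9.6*n^2 - 5.7*n + 0.66
(5) = -34.56*g^2 - 2.46*g - 10.06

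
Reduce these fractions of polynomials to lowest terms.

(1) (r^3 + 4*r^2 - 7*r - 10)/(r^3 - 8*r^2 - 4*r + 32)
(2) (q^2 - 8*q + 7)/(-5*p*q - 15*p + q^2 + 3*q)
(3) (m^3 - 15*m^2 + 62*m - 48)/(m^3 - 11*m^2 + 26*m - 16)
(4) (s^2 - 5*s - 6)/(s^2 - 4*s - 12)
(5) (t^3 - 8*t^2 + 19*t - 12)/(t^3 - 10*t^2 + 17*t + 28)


(1) = (r^2 + 6*r + 5)/(r^2 - 6*r - 16)
(2) = (-q^2 + 8*q - 7)/(5*p*q + 15*p - q^2 - 3*q)
(3) = (m - 6)/(m - 2)
(4) = (s + 1)/(s + 2)
(5) = (t^2 - 4*t + 3)/(t^2 - 6*t - 7)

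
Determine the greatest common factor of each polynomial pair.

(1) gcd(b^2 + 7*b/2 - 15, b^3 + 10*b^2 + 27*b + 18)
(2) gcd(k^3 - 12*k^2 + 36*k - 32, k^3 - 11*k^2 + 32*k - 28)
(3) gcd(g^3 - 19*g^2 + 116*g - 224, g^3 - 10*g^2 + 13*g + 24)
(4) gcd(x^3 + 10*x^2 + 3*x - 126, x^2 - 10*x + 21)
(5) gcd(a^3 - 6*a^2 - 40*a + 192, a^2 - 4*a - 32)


(1) = b + 6
(2) = gcd((k - 8)*(k - 2)^2, (k - 7)*(k - 2)^2) = k^2 - 4*k + 4
(3) = g - 8
(4) = gcd((x - 3)*(x + 6)*(x + 7), (x - 7)*(x - 3)) = x - 3
(5) = a - 8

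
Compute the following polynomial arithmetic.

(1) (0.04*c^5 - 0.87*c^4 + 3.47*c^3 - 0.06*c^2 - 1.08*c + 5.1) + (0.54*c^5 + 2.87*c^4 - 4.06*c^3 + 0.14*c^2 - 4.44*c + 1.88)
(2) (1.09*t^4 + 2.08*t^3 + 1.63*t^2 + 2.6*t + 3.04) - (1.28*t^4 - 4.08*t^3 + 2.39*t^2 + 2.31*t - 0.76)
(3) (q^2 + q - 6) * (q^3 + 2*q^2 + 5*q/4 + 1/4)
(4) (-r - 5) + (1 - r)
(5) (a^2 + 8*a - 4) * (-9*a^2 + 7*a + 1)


(1) = 0.58*c^5 + 2.0*c^4 - 0.59*c^3 + 0.08*c^2 - 5.52*c + 6.98
(2) = -0.19*t^4 + 6.16*t^3 - 0.76*t^2 + 0.29*t + 3.8
(3) = q^5 + 3*q^4 - 11*q^3/4 - 21*q^2/2 - 29*q/4 - 3/2
(4) = -2*r - 4
(5) = -9*a^4 - 65*a^3 + 93*a^2 - 20*a - 4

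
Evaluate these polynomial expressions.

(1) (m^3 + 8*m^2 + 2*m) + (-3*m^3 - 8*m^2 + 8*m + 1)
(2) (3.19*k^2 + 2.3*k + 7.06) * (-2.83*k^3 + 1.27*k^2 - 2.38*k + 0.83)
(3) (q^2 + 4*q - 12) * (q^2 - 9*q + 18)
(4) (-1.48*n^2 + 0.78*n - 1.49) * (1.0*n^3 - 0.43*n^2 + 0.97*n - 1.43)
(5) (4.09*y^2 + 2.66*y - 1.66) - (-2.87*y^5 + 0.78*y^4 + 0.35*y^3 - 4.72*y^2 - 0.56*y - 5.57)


(1) = -2*m^3 + 10*m + 1
(2) = -9.0277*k^5 - 2.4577*k^4 - 24.651*k^3 + 6.1399*k^2 - 14.8938*k + 5.8598
(3) = q^4 - 5*q^3 - 30*q^2 + 180*q - 216
(4) = -1.48*n^5 + 1.4164*n^4 - 3.261*n^3 + 3.5137*n^2 - 2.5607*n + 2.1307
(5) = 2.87*y^5 - 0.78*y^4 - 0.35*y^3 + 8.81*y^2 + 3.22*y + 3.91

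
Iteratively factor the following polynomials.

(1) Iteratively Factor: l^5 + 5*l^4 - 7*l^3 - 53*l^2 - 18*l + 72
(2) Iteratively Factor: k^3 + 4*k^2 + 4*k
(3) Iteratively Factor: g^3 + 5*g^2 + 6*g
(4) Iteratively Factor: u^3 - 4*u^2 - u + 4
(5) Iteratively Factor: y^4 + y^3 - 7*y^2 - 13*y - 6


(1) = (l + 3)*(l^4 + 2*l^3 - 13*l^2 - 14*l + 24) = (l + 3)*(l + 4)*(l^3 - 2*l^2 - 5*l + 6) = (l - 3)*(l + 3)*(l + 4)*(l^2 + l - 2) = (l - 3)*(l + 2)*(l + 3)*(l + 4)*(l - 1)
(2) = (k + 2)*(k^2 + 2*k) = (k + 2)^2*(k)
(3) = (g + 3)*(g^2 + 2*g) = (g + 2)*(g + 3)*(g)
(4) = (u - 4)*(u^2 - 1) = (u - 4)*(u - 1)*(u + 1)
(5) = (y + 2)*(y^3 - y^2 - 5*y - 3) = (y - 3)*(y + 2)*(y^2 + 2*y + 1) = (y - 3)*(y + 1)*(y + 2)*(y + 1)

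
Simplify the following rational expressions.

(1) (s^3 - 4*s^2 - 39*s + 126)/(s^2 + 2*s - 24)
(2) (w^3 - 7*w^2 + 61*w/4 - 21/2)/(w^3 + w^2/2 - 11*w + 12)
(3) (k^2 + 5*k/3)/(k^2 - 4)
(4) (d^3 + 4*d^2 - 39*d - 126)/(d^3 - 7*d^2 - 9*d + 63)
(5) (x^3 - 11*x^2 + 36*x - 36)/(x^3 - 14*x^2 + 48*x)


(1) = (s^2 - 10*s + 21)/(s - 4)
(2) = (2*w - 7)/(2*w + 8)
(3) = (3*k^2 + 5*k)/(3*k^2 - 12)
(4) = (d^2 + d - 42)/(d^2 - 10*d + 21)
(5) = (x^2 - 5*x + 6)/(x^2 - 8*x)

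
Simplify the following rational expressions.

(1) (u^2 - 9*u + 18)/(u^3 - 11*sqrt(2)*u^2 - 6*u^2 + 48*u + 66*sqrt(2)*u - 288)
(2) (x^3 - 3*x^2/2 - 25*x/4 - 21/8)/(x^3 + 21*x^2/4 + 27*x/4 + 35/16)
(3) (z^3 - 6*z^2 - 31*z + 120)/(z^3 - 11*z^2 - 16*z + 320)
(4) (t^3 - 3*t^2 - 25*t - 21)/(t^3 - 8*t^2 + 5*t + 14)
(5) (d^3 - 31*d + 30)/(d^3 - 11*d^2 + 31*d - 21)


(1) = (u - 3)/(u^2 - 11*sqrt(2)*u + 48)
(2) = (8*x^2 - 16*x - 42)/(8*x^2 + 38*x + 35)
(3) = (z - 3)/(z - 8)
(4) = (t + 3)/(t - 2)
(5) = (d^2 + d - 30)/(d^2 - 10*d + 21)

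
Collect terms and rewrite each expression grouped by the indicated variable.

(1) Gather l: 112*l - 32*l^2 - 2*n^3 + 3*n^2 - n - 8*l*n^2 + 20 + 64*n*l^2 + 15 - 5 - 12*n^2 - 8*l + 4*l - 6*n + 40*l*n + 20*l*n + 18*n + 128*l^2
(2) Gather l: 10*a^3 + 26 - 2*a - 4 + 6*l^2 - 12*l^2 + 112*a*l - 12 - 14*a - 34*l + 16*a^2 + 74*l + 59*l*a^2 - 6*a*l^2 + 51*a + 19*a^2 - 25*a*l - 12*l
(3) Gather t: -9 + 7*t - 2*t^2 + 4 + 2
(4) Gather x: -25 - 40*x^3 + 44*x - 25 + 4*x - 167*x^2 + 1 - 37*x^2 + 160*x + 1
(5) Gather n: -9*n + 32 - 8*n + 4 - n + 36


(1) = l^2*(64*n + 96) + l*(-8*n^2 + 60*n + 108) - 2*n^3 - 9*n^2 + 11*n + 30
(2) = 10*a^3 + 35*a^2 + 35*a + l^2*(-6*a - 6) + l*(59*a^2 + 87*a + 28) + 10
(3) = -2*t^2 + 7*t - 3
(4) = -40*x^3 - 204*x^2 + 208*x - 48
(5) = 72 - 18*n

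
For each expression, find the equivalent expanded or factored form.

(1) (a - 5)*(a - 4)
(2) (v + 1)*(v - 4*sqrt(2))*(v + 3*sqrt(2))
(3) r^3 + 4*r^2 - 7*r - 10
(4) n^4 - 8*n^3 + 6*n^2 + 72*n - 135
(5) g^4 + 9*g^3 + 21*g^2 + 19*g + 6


(1) = a^2 - 9*a + 20
(2) = v^3 - sqrt(2)*v^2 + v^2 - 24*v - sqrt(2)*v - 24
(3) = (r - 2)*(r + 1)*(r + 5)
(4) = (n - 5)*(n - 3)^2*(n + 3)
(5) = (g + 1)^3*(g + 6)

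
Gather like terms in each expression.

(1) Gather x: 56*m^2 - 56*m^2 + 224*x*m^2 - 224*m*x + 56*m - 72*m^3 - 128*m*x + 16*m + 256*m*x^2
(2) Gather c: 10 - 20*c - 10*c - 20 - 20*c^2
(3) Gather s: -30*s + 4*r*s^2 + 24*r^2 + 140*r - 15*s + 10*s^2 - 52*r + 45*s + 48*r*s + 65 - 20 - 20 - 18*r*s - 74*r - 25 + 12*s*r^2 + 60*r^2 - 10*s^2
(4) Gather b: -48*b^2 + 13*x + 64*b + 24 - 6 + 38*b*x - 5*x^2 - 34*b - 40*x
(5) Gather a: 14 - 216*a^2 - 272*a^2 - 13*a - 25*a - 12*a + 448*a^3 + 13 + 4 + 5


(1) = -72*m^3 + 256*m*x^2 + 72*m + x*(224*m^2 - 352*m)
(2) = -20*c^2 - 30*c - 10
(3) = 84*r^2 + 4*r*s^2 + 14*r + s*(12*r^2 + 30*r)
(4) = -48*b^2 + b*(38*x + 30) - 5*x^2 - 27*x + 18
(5) = 448*a^3 - 488*a^2 - 50*a + 36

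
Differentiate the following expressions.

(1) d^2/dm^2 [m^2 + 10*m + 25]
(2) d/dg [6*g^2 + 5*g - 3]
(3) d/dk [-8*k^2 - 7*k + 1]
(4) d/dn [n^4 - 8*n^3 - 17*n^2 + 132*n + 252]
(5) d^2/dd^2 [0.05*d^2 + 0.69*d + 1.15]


(1) = 2
(2) = 12*g + 5
(3) = -16*k - 7
(4) = 4*n^3 - 24*n^2 - 34*n + 132
(5) = 0.100000000000000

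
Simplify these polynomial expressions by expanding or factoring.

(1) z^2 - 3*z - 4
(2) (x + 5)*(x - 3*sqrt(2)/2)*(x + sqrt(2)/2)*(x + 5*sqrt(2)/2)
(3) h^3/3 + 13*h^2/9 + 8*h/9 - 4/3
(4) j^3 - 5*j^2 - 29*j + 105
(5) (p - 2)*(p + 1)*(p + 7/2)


(1) = (z - 4)*(z + 1)
(2) = x^4 + 3*sqrt(2)*x^3/2 + 5*x^3 - 13*x^2/2 + 15*sqrt(2)*x^2/2 - 65*x/2 - 15*sqrt(2)*x/4 - 75*sqrt(2)/4
(3) = (h/3 + 1)*(h - 2/3)*(h + 2)
(4) = (j - 7)*(j - 3)*(j + 5)
(5) = p^3 + 5*p^2/2 - 11*p/2 - 7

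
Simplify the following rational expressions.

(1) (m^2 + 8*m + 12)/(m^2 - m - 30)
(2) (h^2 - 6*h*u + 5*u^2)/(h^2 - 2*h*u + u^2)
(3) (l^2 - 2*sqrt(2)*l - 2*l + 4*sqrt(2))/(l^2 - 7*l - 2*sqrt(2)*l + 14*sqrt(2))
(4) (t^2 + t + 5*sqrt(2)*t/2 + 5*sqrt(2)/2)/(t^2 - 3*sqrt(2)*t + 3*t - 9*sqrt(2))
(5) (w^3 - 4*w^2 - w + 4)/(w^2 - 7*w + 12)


(1) = (m^2 + 8*m + 12)/(m^2 - m - 30)
(2) = (-h + 5*u)/(-h + u)
(3) = (l - 2)/(l - 7)
(4) = (2*t^2 + t*(2 + 5*sqrt(2)) + 5*sqrt(2))/(2*t^2 + t*(6 - 6*sqrt(2)) - 18*sqrt(2))
(5) = (w^2 - 1)/(w - 3)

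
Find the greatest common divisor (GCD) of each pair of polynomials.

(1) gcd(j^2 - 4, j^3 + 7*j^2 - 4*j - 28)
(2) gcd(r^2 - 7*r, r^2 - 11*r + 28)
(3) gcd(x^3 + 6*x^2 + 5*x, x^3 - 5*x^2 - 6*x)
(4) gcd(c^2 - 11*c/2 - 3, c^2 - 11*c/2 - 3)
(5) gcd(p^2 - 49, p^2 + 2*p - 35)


(1) = j^2 - 4
(2) = r - 7
(3) = gcd(x*(x + 1)*(x + 5), x*(x - 6)*(x + 1)) = x^2 + x
(4) = c^2 - 11*c/2 - 3
(5) = p + 7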